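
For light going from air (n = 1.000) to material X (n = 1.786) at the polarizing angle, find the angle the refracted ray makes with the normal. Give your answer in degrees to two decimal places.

θ_B = arctan(n₂/n₁) = arctan(1.786/1.000) = 60.76°.
Since θ_B + θ_t = 90° at Brewster incidence, θ_t = 90° − 60.76° = 29.24°.

θ_t ≈ 29.24°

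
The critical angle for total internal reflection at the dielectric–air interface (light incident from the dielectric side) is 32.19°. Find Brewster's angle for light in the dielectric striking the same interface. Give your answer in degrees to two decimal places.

At the critical angle sin θ_c = n₂/n₁, giving n₂/n₁ = sin 32.19° = 0.5327.
Then tan θ_B = n₂/n₁ = 0.5327, so θ_B = arctan 0.5327 = 28.05°.

θ_B ≈ 28.05°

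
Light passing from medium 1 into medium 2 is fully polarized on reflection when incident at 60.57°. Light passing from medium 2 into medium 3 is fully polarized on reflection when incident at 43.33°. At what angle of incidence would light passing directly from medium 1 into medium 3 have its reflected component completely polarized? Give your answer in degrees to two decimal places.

n₂/n₁ = tan 60.57° = 1.7725 and n₃/n₂ = tan 43.33° = 0.9433.
Multiplying, n₃/n₁ = 1.7725 × 0.9433 = 1.6721, and θ_B(1→3) = arctan 1.6721 = 59.12°.

θ_B ≈ 59.12°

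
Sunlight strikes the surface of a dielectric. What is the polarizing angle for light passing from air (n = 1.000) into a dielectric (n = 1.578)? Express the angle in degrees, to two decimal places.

tan θ_B = n₂/n₁ = 1.578/1.000 = 1.5780.
θ_B = arctan(1.5780) = 57.64°.

θ_B ≈ 57.64°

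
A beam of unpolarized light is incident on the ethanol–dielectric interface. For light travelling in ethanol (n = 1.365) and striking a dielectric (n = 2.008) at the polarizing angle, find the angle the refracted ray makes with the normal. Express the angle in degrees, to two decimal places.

tan θ_B = n₂/n₁ = 2.008/1.365 = 1.4711, so θ_B = 55.79°.
At Brewster's angle the reflected and refracted rays are perpendicular, so θ_t = 90° − θ_B = 90° − 55.79° = 34.21°.

θ_t ≈ 34.21°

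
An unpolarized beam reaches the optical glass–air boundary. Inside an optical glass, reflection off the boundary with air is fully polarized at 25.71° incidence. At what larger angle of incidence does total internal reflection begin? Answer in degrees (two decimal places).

From Brewster, n₂/n₁ = tan θ_B = tan 25.71° = 0.4815.
Then sin θ_c = n₂/n₁ = 0.4815, so θ_c = arcsin 0.4815 = 28.78°.

θ_c ≈ 28.78°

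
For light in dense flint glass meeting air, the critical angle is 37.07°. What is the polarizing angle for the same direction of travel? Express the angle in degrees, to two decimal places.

sin θ_c = n₂/n₁, so n₂/n₁ = sin 37.07° = 0.6028.
Brewster: tan θ_B = n₂/n₁ = 0.6028.
θ_B = arctan(0.6028) = 31.08°.

θ_B ≈ 31.08°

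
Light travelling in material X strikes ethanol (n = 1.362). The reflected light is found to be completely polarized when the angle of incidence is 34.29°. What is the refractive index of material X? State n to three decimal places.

Brewster's law: tan θ_B = n₂/n₁ (light incident in material X, refracted into ethanol).
n₁ = n₂ / tan θ_B = 1.362 / tan 34.29° = 1.997.

n ≈ 1.997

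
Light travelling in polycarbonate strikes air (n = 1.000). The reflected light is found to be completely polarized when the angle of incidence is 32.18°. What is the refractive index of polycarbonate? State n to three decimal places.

n ≈ 1.589

Brewster's law: tan θ_B = n₂/n₁ (light incident in polycarbonate, refracted into air).
n₁ = n₂ / tan θ_B = 1.000 / tan 32.18° = 1.589.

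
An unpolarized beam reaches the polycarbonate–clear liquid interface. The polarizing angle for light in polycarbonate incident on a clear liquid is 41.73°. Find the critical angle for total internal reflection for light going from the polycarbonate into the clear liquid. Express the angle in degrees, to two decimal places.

θ_c ≈ 63.11°

tan θ_B = n₂/n₁ = tan 41.73° = 0.8919.
Total internal reflection: sin θ_c = n₂/n₁ = 0.8919.
θ_c = arcsin(0.8919) = 63.11°.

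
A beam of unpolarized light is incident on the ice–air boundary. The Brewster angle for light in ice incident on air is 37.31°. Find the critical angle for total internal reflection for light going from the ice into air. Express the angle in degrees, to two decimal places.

tan θ_B = n₂/n₁ = tan 37.31° = 0.7621.
Total internal reflection: sin θ_c = n₂/n₁ = 0.7621.
θ_c = arcsin(0.7621) = 49.65°.

θ_c ≈ 49.65°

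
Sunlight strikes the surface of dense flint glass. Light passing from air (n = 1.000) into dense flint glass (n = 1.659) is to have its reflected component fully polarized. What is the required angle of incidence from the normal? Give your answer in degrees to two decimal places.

θ_B ≈ 58.92°

The reflected p-component vanishes when tan θ_B = n₂/n₁.
tan θ_B = n₂/n₁ = 1.659/1.000 = 1.6590. Taking the arctangent, θ_B = 58.92°.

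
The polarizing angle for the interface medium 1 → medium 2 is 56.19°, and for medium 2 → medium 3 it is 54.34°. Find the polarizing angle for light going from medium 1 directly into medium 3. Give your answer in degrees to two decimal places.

θ_B ≈ 64.33°

tan θ_B(1→2) = n₂/n₁ = tan 56.19° = 1.4932.
tan θ_B(2→3) = n₃/n₂ = tan 54.34° = 1.3937.
Multiplying, n₃/n₁ = 1.4932 × 1.3937 = 2.0811, and θ_B(1→3) = arctan 2.0811 = 64.33°.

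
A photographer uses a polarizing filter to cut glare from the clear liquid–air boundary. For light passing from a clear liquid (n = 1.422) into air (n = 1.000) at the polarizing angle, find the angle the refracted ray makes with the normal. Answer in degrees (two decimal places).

First find Brewster's angle: tan θ_B = 1.000/1.422 = 0.7032, giving θ_B = 35.12°.
At Brewster's angle the reflected and refracted rays are perpendicular, so θ_t = 90° − θ_B = 90° − 35.12° = 54.88°.

θ_t ≈ 54.88°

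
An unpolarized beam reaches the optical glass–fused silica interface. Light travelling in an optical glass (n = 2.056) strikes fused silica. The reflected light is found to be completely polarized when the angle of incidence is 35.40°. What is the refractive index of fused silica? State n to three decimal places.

n ≈ 1.461

Brewster's law: tan θ_B = n₂/n₁ (light incident in an optical glass, refracted into fused silica).
n₂ = n₁ tan θ_B = 2.056 × tan 35.40° = 1.461.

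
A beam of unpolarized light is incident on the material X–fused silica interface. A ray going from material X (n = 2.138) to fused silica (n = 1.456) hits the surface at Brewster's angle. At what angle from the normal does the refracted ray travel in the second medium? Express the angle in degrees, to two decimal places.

θ_t ≈ 55.74°

θ_B = arctan(n₂/n₁) = arctan(1.456/2.138) = 34.26°.
Since θ_B + θ_t = 90° at Brewster incidence, θ_t = 90° − 34.26° = 55.74°.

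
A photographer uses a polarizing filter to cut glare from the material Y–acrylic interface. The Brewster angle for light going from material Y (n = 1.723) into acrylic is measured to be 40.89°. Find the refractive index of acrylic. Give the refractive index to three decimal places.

At the Brewster angle, tan θ_B = n₂/n₁ with n₁ on the incident side (material Y) and n₂ on the transmitted side (acrylic).
n₂ = n₁ tan θ_B = 1.723 × tan 40.89° = 1.492.

n ≈ 1.492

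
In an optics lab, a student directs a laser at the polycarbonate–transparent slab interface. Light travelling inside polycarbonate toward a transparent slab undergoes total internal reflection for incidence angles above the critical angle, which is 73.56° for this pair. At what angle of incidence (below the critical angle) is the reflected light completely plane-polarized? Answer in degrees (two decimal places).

θ_B ≈ 43.80°

At the critical angle sin θ_c = n₂/n₁, giving n₂/n₁ = sin 73.56° = 0.9591.
Then tan θ_B = n₂/n₁ = 0.9591, so θ_B = arctan 0.9591 = 43.80°.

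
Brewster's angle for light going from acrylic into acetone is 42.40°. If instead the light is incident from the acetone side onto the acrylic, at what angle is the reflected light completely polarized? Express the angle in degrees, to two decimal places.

Reversing the direction swaps n₁ and n₂, so tan θ_B' = 1/tan θ_B and θ_B' = 90° − θ_B.
Hence θ_B' = 90° − 42.40° = 47.60°.

θ_B' ≈ 47.60°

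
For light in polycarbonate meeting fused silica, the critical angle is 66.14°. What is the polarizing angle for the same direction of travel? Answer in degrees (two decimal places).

θ_B ≈ 42.44°

At the critical angle sin θ_c = n₂/n₁, giving n₂/n₁ = sin 66.14° = 0.9145.
Then tan θ_B = n₂/n₁ = 0.9145, so θ_B = arctan 0.9145 = 42.44°.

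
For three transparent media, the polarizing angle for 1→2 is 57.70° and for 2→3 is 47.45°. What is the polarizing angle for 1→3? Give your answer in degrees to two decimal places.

θ_B ≈ 59.87°

n₂/n₁ = tan 57.70° = 1.5818 and n₃/n₂ = tan 47.45° = 1.0894.
So n₃/n₁ = (n₂/n₁)(n₃/n₂) = 1.5818 × 1.0894 = 1.7233.
θ_B(1→3) = arctan(1.7233) = 59.87°.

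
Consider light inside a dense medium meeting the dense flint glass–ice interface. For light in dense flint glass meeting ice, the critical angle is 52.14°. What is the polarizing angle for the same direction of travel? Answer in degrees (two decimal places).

θ_B ≈ 38.29°

n₂/n₁ = sin θ_c = sin 52.14° = 0.7895.
tan θ_B equals the same ratio, so θ_B = arctan(0.7895) = 38.29°.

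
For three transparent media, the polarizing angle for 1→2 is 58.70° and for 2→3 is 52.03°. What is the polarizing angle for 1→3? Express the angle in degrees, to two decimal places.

θ_B ≈ 64.61°

Each Brewster angle gives a ratio: n₂/n₁ = tan 58.70° = 1.6447, n₃/n₂ = tan 52.03° = 1.2813.
Multiplying, n₃/n₁ = 1.6447 × 1.2813 = 2.1074, and θ_B(1→3) = arctan 2.1074 = 64.61°.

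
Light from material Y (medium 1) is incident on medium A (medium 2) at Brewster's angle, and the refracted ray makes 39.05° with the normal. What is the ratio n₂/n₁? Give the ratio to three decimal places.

n₂/n₁ ≈ 1.233

θ_B + θ_t = 90°, so θ_B = 90° − 39.05° = 50.95°.
Then n₂/n₁ = tan θ_B = tan 50.95° = 1.233.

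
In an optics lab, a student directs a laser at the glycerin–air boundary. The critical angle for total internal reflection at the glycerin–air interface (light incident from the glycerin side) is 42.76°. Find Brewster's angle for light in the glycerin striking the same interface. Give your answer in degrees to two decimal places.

sin θ_c = n₂/n₁, so n₂/n₁ = sin 42.76° = 0.6789.
Brewster: tan θ_B = n₂/n₁ = 0.6789.
θ_B = arctan(0.6789) = 34.17°.

θ_B ≈ 34.17°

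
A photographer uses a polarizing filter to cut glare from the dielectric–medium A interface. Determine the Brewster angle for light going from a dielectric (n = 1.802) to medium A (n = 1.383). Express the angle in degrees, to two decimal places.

Brewster's condition: tan θ_B = n₂/n₁ = 1.383/1.802 = 0.7675.
So θ_B = arctan 0.7675 = 37.51°.

θ_B ≈ 37.51°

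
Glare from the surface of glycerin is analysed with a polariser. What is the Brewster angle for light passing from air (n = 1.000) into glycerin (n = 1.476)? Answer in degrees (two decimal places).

At Brewster's angle the reflected and refracted rays are perpendicular, which with Snell's law gives tan θ_B = n₂/n₁.
Here n₂/n₁ = 1.476/1.000 = 1.4760, and Brewster's law gives tan θ_B = n₂/n₁. Taking the arctangent, θ_B = 55.88°.

θ_B ≈ 55.88°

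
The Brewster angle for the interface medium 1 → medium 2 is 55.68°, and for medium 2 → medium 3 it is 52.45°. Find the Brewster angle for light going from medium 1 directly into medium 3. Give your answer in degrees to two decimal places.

θ_B ≈ 62.31°

Each Brewster angle gives a ratio: n₂/n₁ = tan 55.68° = 1.4648, n₃/n₂ = tan 52.45° = 1.3009.
So n₃/n₁ = (n₂/n₁)(n₃/n₂) = 1.4648 × 1.3009 = 1.9056.
θ_B(1→3) = arctan(1.9056) = 62.31°.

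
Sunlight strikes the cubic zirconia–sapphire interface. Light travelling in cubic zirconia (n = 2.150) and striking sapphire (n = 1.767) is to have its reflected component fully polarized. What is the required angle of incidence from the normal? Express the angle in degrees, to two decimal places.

θ_B ≈ 39.42°

At Brewster's angle the reflected and refracted rays are perpendicular, which with Snell's law gives tan θ_B = n₂/n₁.
Brewster's condition: tan θ_B = n₂/n₁ = 1.767/2.150 = 0.8219.
So θ_B = arctan 0.8219 = 39.42°.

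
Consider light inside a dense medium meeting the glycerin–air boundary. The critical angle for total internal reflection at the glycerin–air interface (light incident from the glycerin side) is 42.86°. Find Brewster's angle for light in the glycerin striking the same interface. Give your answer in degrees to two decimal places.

At the critical angle sin θ_c = n₂/n₁, giving n₂/n₁ = sin 42.86° = 0.6802.
Then tan θ_B = n₂/n₁ = 0.6802, so θ_B = arctan 0.6802 = 34.22°.

θ_B ≈ 34.22°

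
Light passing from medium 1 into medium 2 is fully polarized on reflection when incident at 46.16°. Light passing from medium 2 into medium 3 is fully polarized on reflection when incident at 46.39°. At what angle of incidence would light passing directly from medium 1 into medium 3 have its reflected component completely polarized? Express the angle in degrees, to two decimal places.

n₂/n₁ = tan 46.16° = 1.0413 and n₃/n₂ = tan 46.39° = 1.0497.
n₃/n₁ = 1.0931. Then tan θ_B(1→3) = n₃/n₁, so θ_B(1→3) = arctan(1.0931) = 47.55°.

θ_B ≈ 47.55°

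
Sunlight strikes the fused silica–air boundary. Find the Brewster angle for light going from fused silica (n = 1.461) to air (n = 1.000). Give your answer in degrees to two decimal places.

tan θ_B = n₂/n₁ = 1.000/1.461 = 0.6845.
So θ_B = arctan 0.6845 = 34.39°.

θ_B ≈ 34.39°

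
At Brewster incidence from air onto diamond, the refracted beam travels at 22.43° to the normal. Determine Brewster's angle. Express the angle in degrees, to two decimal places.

Since the reflected and refracted rays are at right angles at the polarizing angle, θ_B + θ_t = 90°.
So θ_B = 90° − θ_t = 90° − 22.43° = 67.57°.

θ_B ≈ 67.57°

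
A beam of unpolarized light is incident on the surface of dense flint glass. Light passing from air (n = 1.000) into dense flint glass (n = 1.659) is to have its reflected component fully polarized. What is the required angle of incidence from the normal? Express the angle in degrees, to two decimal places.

θ_B ≈ 58.92°

tan θ_B = n₂/n₁ = 1.659/1.000 = 1.6590. Taking the arctangent, θ_B = 58.92°.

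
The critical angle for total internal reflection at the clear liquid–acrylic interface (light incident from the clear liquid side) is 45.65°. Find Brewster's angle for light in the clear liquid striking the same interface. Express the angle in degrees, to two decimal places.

n₂/n₁ = sin θ_c = sin 45.65° = 0.7151.
tan θ_B equals the same ratio, so θ_B = arctan(0.7151) = 35.57°.

θ_B ≈ 35.57°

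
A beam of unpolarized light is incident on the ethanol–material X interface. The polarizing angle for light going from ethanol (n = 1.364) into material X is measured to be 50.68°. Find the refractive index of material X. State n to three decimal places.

n ≈ 1.665

Brewster's law: tan θ_B = n₂/n₁ (light incident in ethanol, refracted into material X).
n₂ = n₁ tan θ_B = 1.364 × tan 50.68° = 1.665.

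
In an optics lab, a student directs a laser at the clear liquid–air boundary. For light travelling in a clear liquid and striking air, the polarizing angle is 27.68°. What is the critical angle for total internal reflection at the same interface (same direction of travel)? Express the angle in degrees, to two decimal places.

tan θ_B = n₂/n₁ = tan 27.68° = 0.5246.
Total internal reflection: sin θ_c = n₂/n₁ = 0.5246.
θ_c = arcsin(0.5246) = 31.64°.

θ_c ≈ 31.64°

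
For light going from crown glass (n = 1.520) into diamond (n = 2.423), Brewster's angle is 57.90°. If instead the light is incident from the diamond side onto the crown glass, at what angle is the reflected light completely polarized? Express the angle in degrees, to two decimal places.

The two Brewster angles are complementary: θ_B' = 90° − θ_B = 90° − 57.90° = 32.10°.

θ_B' ≈ 32.10°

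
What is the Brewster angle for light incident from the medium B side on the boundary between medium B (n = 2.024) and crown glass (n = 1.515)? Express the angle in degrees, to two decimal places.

θ_B ≈ 36.82°

Here n₂/n₁ = 1.515/2.024 = 0.7485, and Brewster's law gives tan θ_B = n₂/n₁.
θ_B = arctan(0.7485) = 36.82°.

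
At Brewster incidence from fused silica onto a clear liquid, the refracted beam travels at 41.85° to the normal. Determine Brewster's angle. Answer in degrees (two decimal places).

θ_B ≈ 48.15°

Brewster's condition makes the reflected and refracted beams perpendicular: θ_B + θ_t = 90°.
θ_B = 90° − 41.85° = 48.15°.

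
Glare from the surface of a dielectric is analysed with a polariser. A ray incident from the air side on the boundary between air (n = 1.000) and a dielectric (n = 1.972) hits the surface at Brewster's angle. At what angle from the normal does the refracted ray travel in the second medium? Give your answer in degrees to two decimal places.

First find Brewster's angle: tan θ_B = 1.972/1.000 = 1.9720, giving θ_B = 63.11°.
Since θ_B + θ_t = 90° at Brewster incidence, θ_t = 90° − 63.11° = 26.89°.

θ_t ≈ 26.89°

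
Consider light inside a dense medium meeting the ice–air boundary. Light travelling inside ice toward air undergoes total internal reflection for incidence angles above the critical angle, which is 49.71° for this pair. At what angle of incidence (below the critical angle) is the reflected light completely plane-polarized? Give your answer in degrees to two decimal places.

sin θ_c = n₂/n₁, so n₂/n₁ = sin 49.71° = 0.7628.
Brewster: tan θ_B = n₂/n₁ = 0.7628.
θ_B = arctan(0.7628) = 37.34°.

θ_B ≈ 37.34°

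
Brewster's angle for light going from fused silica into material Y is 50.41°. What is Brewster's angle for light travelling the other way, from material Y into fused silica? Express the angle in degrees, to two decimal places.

θ_B' ≈ 39.59°

tan θ_B' = n₁/n₂ = 1/tan θ_B, so θ_B' = 90° − θ_B.
θ_B' = 90° − 50.41° = 39.59°.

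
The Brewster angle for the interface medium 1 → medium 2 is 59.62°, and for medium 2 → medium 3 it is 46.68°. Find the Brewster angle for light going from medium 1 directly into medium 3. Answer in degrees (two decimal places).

θ_B ≈ 61.07°

tan θ_B(1→2) = n₂/n₁ = tan 59.62° = 1.7058.
tan θ_B(2→3) = n₃/n₂ = tan 46.68° = 1.0604.
Multiplying, n₃/n₁ = 1.7058 × 1.0604 = 1.8089, and θ_B(1→3) = arctan 1.8089 = 61.07°.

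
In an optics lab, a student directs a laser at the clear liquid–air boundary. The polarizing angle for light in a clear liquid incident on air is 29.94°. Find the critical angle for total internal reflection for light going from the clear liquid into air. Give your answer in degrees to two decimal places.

From Brewster, n₂/n₁ = tan θ_B = tan 29.94° = 0.5760.
Then sin θ_c = n₂/n₁ = 0.5760, so θ_c = arcsin 0.5760 = 35.17°.

θ_c ≈ 35.17°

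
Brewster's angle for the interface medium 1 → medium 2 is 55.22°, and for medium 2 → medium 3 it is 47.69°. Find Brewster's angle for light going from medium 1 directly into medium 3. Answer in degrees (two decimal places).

tan θ_B(1→2) = n₂/n₁ = tan 55.22° = 1.4399.
tan θ_B(2→3) = n₃/n₂ = tan 47.69° = 1.0986.
So n₃/n₁ = (n₂/n₁)(n₃/n₂) = 1.4399 × 1.0986 = 1.5819.
θ_B(1→3) = arctan(1.5819) = 57.70°.

θ_B ≈ 57.70°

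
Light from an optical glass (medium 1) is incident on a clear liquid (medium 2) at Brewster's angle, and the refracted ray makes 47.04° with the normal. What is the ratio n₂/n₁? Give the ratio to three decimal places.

θ_B + θ_t = 90°, so θ_B = 90° − 47.04° = 42.96°.
tan θ_B = n₂/n₁, so n₂/n₁ = tan 42.96° = 0.931.

n₂/n₁ ≈ 0.931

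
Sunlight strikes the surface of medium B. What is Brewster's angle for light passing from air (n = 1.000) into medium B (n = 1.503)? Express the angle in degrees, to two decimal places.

θ_B ≈ 56.36°

Brewster's condition: tan θ_B = n₂/n₁ = 1.503/1.000 = 1.5030. Taking the arctangent, θ_B = 56.36°.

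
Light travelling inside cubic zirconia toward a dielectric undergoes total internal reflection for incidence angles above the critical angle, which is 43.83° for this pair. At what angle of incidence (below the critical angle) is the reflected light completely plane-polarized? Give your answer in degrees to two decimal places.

sin θ_c = n₂/n₁, so n₂/n₁ = sin 43.83° = 0.6925.
Brewster: tan θ_B = n₂/n₁ = 0.6925.
θ_B = arctan(0.6925) = 34.70°.

θ_B ≈ 34.70°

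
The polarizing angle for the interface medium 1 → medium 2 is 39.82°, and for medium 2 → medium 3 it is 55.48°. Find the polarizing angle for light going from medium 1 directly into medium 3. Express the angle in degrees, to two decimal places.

Each Brewster angle gives a ratio: n₂/n₁ = tan 39.82° = 0.8338, n₃/n₂ = tan 55.48° = 1.4539.
Multiplying, n₃/n₁ = 0.8338 × 1.4539 = 1.2122, and θ_B(1→3) = arctan 1.2122 = 50.48°.

θ_B ≈ 50.48°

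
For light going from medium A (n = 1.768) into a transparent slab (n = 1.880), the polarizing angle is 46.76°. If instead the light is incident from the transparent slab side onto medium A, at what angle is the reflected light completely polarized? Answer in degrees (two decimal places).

tan θ_B' = n₁/n₂ = 1/tan θ_B, so θ_B' = 90° − θ_B.
θ_B' = 90° − 46.76° = 43.24°.

θ_B' ≈ 43.24°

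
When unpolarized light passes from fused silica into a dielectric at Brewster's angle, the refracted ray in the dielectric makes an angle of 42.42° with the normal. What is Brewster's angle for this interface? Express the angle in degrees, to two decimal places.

At Brewster's angle the reflected and refracted rays are perpendicular, so θ_B + θ_t = 90°.
θ_B = 90° − 42.42° = 47.58°.

θ_B ≈ 47.58°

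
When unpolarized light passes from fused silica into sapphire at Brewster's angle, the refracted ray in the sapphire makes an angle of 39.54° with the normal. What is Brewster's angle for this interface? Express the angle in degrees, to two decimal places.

θ_B ≈ 50.46°

Brewster's condition makes the reflected and refracted beams perpendicular: θ_B + θ_t = 90°.
θ_B = 90° − 39.54° = 50.46°.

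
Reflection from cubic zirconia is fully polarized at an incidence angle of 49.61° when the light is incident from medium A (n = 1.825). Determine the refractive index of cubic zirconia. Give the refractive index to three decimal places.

Full polarization of the reflected beam means tan θ_B = n₂/n₁, where n₁ is the incident medium (medium A).
n₂ = n₁ tan θ_B = 1.825 × tan 49.61° = 2.145.

n ≈ 2.145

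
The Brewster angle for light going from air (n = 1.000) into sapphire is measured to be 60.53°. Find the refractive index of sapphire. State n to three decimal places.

n ≈ 1.770

Full polarization of the reflected beam means tan θ_B = n₂/n₁, where n₁ is the incident medium (air).
n₂ = n₁ tan θ_B = 1.000 × tan 60.53° = 1.770.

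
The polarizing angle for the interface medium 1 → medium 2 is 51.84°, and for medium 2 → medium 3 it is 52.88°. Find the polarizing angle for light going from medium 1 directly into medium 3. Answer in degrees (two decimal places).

Each Brewster angle gives a ratio: n₂/n₁ = tan 51.84° = 1.2726, n₃/n₂ = tan 52.88° = 1.3213.
Multiplying, n₃/n₁ = 1.2726 × 1.3213 = 1.6815, and θ_B(1→3) = arctan 1.6815 = 59.26°.

θ_B ≈ 59.26°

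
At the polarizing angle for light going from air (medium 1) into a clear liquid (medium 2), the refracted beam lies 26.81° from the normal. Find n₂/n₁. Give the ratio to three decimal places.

n₂/n₁ ≈ 1.979

θ_B + θ_t = 90°, so θ_B = 90° − 26.81° = 63.19°.
tan θ_B = n₂/n₁, so n₂/n₁ = tan 63.19° = 1.979.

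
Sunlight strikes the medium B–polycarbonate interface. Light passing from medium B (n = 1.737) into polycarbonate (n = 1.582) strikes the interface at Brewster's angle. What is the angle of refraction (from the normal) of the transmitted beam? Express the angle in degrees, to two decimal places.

θ_t ≈ 47.67°

First find Brewster's angle: tan θ_B = 1.582/1.737 = 0.9108, giving θ_B = 42.33°.
Since θ_B + θ_t = 90° at Brewster incidence, θ_t = 90° − 42.33° = 47.67°.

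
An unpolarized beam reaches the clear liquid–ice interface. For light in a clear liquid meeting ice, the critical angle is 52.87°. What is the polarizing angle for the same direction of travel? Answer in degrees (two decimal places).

n₂/n₁ = sin θ_c = sin 52.87° = 0.7973.
tan θ_B equals the same ratio, so θ_B = arctan(0.7973) = 38.56°.

θ_B ≈ 38.56°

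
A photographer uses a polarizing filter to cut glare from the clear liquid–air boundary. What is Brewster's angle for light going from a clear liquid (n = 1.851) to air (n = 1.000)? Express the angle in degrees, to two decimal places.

θ_B ≈ 28.38°

The reflected p-component vanishes when tan θ_B = n₂/n₁.
Brewster's condition: tan θ_B = n₂/n₁ = 1.000/1.851 = 0.5402.
So θ_B = arctan 0.5402 = 28.38°.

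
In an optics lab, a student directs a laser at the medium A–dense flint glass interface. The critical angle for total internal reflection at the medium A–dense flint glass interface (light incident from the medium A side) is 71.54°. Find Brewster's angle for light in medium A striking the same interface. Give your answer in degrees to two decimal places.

sin θ_c = n₂/n₁, so n₂/n₁ = sin 71.54° = 0.9485.
Brewster: tan θ_B = n₂/n₁ = 0.9485.
θ_B = arctan(0.9485) = 43.49°.

θ_B ≈ 43.49°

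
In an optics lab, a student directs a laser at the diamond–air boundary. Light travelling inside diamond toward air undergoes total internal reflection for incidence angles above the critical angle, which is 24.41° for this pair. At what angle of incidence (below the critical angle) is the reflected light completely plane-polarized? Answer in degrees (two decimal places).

θ_B ≈ 22.45°

n₂/n₁ = sin θ_c = sin 24.41° = 0.4133.
tan θ_B equals the same ratio, so θ_B = arctan(0.4133) = 22.45°.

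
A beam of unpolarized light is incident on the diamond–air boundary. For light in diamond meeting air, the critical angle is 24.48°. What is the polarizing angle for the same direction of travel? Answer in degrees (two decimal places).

θ_B ≈ 22.51°

At the critical angle sin θ_c = n₂/n₁, giving n₂/n₁ = sin 24.48° = 0.4144.
Then tan θ_B = n₂/n₁ = 0.4144, so θ_B = arctan 0.4144 = 22.51°.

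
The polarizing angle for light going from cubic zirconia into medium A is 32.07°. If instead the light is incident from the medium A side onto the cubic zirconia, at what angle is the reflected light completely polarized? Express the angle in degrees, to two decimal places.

θ_B' ≈ 57.93°

The two Brewster angles are complementary: θ_B' = 90° − θ_B = 90° − 32.07° = 57.93°.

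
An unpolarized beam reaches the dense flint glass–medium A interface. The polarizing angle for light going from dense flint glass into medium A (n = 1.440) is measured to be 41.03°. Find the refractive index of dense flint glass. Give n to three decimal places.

n ≈ 1.655

At the polarizing angle, tan θ_B = n₂/n₁ with n₁ on the incident side (dense flint glass) and n₂ on the transmitted side (medium A).
n₁ = n₂ / tan θ_B = 1.440 / tan 41.03° = 1.655.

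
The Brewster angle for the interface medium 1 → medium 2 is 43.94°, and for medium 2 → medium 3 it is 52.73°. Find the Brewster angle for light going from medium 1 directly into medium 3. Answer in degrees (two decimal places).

Each Brewster angle gives a ratio: n₂/n₁ = tan 43.94° = 0.9637, n₃/n₂ = tan 52.73° = 1.3141.
n₃/n₁ = 1.2664. Then tan θ_B(1→3) = n₃/n₁, so θ_B(1→3) = arctan(1.2664) = 51.70°.

θ_B ≈ 51.70°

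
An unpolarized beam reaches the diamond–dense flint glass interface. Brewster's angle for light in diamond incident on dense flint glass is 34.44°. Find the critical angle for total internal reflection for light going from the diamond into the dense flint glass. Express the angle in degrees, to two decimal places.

θ_c ≈ 43.29°

From Brewster, n₂/n₁ = tan θ_B = tan 34.44° = 0.6857.
Then sin θ_c = n₂/n₁ = 0.6857, so θ_c = arcsin 0.6857 = 43.29°.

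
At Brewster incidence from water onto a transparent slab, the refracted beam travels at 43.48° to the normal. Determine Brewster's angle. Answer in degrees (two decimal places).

At Brewster's angle the reflected and refracted rays are perpendicular, so θ_B + θ_t = 90°.
θ_B = 90° − 43.48° = 46.52°.

θ_B ≈ 46.52°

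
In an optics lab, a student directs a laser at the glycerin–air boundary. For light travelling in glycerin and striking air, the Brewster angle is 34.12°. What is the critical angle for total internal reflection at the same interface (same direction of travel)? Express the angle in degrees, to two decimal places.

From Brewster, n₂/n₁ = tan θ_B = tan 34.12° = 0.6776.
Then sin θ_c = n₂/n₁ = 0.6776, so θ_c = arcsin 0.6776 = 42.65°.

θ_c ≈ 42.65°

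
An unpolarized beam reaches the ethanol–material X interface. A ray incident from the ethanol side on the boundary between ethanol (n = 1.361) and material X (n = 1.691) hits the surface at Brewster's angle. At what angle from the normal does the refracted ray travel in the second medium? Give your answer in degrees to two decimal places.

θ_t ≈ 38.83°

tan θ_B = n₂/n₁ = 1.691/1.361 = 1.2425, so θ_B = 51.17°.
At Brewster's angle the reflected and refracted rays are perpendicular, so θ_t = 90° − θ_B = 90° − 51.17° = 38.83°.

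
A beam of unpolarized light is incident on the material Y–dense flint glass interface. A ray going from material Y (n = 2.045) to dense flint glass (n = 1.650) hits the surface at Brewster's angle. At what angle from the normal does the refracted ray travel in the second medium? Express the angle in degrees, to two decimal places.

θ_t ≈ 51.10°

θ_B = arctan(n₂/n₁) = arctan(1.650/2.045) = 38.90°.
At Brewster's angle the reflected and refracted rays are perpendicular, so θ_t = 90° − θ_B = 90° − 38.90° = 51.10°.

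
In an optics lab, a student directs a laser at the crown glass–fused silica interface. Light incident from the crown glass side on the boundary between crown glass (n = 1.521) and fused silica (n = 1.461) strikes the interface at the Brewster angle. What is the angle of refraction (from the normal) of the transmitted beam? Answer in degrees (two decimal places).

tan θ_B = n₂/n₁ = 1.461/1.521 = 0.9606, so θ_B = 43.85°.
At Brewster's angle the reflected and refracted rays are perpendicular, so θ_t = 90° − θ_B = 90° − 43.85° = 46.15°.

θ_t ≈ 46.15°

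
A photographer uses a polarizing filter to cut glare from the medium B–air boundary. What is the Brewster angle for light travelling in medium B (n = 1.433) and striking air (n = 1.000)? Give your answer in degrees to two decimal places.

The reflected p-component vanishes when tan θ_B = n₂/n₁.
Brewster's condition: tan θ_B = n₂/n₁ = 1.000/1.433 = 0.6978. Taking the arctangent, θ_B = 34.91°.

θ_B ≈ 34.91°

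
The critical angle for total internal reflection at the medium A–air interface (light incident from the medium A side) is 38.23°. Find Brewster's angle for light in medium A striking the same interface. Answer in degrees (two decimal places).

θ_B ≈ 31.75°

sin θ_c = n₂/n₁, so n₂/n₁ = sin 38.23° = 0.6188.
Brewster: tan θ_B = n₂/n₁ = 0.6188.
θ_B = arctan(0.6188) = 31.75°.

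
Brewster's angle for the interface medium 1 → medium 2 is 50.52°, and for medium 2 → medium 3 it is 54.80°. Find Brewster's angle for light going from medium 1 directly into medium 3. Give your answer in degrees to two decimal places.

θ_B ≈ 59.84°

n₂/n₁ = tan 50.52° = 1.2140 and n₃/n₂ = tan 54.80° = 1.4176.
So n₃/n₁ = (n₂/n₁)(n₃/n₂) = 1.2140 × 1.4176 = 1.7209.
θ_B(1→3) = arctan(1.7209) = 59.84°.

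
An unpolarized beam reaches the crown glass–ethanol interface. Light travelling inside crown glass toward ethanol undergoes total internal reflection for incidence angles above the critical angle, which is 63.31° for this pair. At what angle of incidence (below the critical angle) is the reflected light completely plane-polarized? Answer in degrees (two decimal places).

θ_B ≈ 41.78°

sin θ_c = n₂/n₁, so n₂/n₁ = sin 63.31° = 0.8934.
Brewster: tan θ_B = n₂/n₁ = 0.8934.
θ_B = arctan(0.8934) = 41.78°.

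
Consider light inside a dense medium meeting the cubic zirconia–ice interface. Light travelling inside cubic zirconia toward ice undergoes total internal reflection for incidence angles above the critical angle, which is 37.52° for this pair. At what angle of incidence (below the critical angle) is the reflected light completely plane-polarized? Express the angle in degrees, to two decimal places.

θ_B ≈ 31.34°

At the critical angle sin θ_c = n₂/n₁, giving n₂/n₁ = sin 37.52° = 0.6090.
Then tan θ_B = n₂/n₁ = 0.6090, so θ_B = arctan 0.6090 = 31.34°.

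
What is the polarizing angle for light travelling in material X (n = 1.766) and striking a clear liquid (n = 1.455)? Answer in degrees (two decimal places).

θ_B ≈ 39.48°

Here n₂/n₁ = 1.455/1.766 = 0.8239, and Brewster's law gives tan θ_B = n₂/n₁.
θ_B = arctan(0.8239) = 39.48°.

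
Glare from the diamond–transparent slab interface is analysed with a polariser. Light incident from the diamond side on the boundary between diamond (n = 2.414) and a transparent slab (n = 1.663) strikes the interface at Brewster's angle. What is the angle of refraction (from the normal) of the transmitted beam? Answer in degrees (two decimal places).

θ_t ≈ 55.44°

θ_B = arctan(n₂/n₁) = arctan(1.663/2.414) = 34.56°.
Since θ_B + θ_t = 90° at Brewster incidence, θ_t = 90° − 34.56° = 55.44°.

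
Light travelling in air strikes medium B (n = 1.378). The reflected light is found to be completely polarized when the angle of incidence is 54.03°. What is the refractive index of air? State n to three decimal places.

n ≈ 1.000

At the Brewster angle, tan θ_B = n₂/n₁ with n₁ on the incident side (air) and n₂ on the transmitted side (medium B).
n₁ = n₂ / tan θ_B = 1.378 / tan 54.03° = 1.000.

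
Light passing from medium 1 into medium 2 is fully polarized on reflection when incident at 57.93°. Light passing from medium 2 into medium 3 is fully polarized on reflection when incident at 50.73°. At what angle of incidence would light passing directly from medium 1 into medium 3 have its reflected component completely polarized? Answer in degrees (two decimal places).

tan θ_B(1→2) = n₂/n₁ = tan 57.93° = 1.5960.
tan θ_B(2→3) = n₃/n₂ = tan 50.73° = 1.2231.
So n₃/n₁ = (n₂/n₁)(n₃/n₂) = 1.5960 × 1.2231 = 1.9520.
θ_B(1→3) = arctan(1.9520) = 62.87°.

θ_B ≈ 62.87°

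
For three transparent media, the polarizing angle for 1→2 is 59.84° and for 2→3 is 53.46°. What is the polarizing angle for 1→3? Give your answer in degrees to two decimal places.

θ_B ≈ 66.70°

Each Brewster angle gives a ratio: n₂/n₁ = tan 59.84° = 1.7209, n₃/n₂ = tan 53.46° = 1.3495.
So n₃/n₁ = (n₂/n₁)(n₃/n₂) = 1.7209 × 1.3495 = 2.3223.
θ_B(1→3) = arctan(2.3223) = 66.70°.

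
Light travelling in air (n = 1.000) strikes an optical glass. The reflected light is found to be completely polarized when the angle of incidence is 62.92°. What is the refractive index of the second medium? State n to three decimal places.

At the polarizing angle, tan θ_B = n₂/n₁ with n₁ on the incident side (air) and n₂ on the transmitted side (an optical glass).
n₂ = n₁ tan θ_B = 1.000 × tan 62.92° = 1.956.

n ≈ 1.956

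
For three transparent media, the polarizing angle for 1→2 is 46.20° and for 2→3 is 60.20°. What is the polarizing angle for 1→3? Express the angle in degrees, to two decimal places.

tan θ_B(1→2) = n₂/n₁ = tan 46.20° = 1.0428.
tan θ_B(2→3) = n₃/n₂ = tan 60.20° = 1.7461.
Multiplying, n₃/n₁ = 1.0428 × 1.7461 = 1.8208, and θ_B(1→3) = arctan 1.8208 = 61.22°.

θ_B ≈ 61.22°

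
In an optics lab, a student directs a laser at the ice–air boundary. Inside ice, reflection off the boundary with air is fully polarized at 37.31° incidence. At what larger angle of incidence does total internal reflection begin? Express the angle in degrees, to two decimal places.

θ_c ≈ 49.65°

n₂/n₁ = tan 37.31° = 0.7621; the critical angle satisfies sin θ_c = n₂/n₁.
θ_c = arcsin(0.7621) = 49.65°.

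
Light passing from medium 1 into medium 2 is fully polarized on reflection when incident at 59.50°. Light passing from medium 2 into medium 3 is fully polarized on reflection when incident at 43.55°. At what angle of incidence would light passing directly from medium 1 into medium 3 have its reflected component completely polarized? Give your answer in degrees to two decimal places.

n₂/n₁ = tan 59.50° = 1.6977 and n₃/n₂ = tan 43.55° = 0.9506.
n₃/n₁ = 1.6138. Then tan θ_B(1→3) = n₃/n₁, so θ_B(1→3) = arctan(1.6138) = 58.22°.

θ_B ≈ 58.22°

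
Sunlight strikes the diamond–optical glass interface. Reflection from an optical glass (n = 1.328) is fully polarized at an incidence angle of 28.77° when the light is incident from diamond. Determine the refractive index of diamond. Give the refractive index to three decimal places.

Brewster's law: tan θ_B = n₂/n₁ (light incident in diamond, refracted into an optical glass).
n₁ = n₂ / tan θ_B = 1.328 / tan 28.77° = 2.419.

n ≈ 2.419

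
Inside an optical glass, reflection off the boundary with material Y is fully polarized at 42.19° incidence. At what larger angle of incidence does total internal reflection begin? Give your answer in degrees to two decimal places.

From Brewster, n₂/n₁ = tan θ_B = tan 42.19° = 0.9064.
Then sin θ_c = n₂/n₁ = 0.9064, so θ_c = arcsin 0.9064 = 65.02°.

θ_c ≈ 65.02°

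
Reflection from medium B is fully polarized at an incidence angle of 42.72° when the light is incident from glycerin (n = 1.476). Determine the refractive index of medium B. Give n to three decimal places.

n ≈ 1.363

At the Brewster angle, tan θ_B = n₂/n₁ with n₁ on the incident side (glycerin) and n₂ on the transmitted side (medium B).
n₂ = n₁ tan θ_B = 1.476 × tan 42.72° = 1.363.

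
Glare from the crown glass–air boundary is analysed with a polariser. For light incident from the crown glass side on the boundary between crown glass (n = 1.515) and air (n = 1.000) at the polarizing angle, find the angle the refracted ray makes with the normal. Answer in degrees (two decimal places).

θ_t ≈ 56.57°

First find Brewster's angle: tan θ_B = 1.000/1.515 = 0.6601, giving θ_B = 33.43°.
At Brewster's angle the reflected and refracted rays are perpendicular, so θ_t = 90° − θ_B = 90° − 33.43° = 56.57°.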